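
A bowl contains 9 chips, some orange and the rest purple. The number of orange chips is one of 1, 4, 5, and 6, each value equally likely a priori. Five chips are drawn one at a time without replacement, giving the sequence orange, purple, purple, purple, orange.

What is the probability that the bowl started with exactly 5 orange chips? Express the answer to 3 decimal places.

Compute the likelihood of the observed sequence for each case: P(data | r = 1) = (1/9)(8/8)(7/7)(6/6)(0/5) = 0; P(data | r = 4) = (4/9)(5/8)(4/7)(3/6)(3/5) = 0.047619; P(data | r = 5) = (5/9)(4/8)(3/7)(2/6)(4/5) = 0.031746; P(data | r = 6) = (6/9)(3/8)(2/7)(1/6)(5/5) = 0.011905.
The prior-weighted likelihoods are 1/4 · 0 = 0, 1/4 · 0.047619 = 0.011905, 1/4 · 0.031746 = 0.0079365, 1/4 · 0.011905 = 0.0029762; these sum to 0.022817.
Hence P(r = 5 | data) = (0.0079365) / (0.022817) = 0.34783.

0.348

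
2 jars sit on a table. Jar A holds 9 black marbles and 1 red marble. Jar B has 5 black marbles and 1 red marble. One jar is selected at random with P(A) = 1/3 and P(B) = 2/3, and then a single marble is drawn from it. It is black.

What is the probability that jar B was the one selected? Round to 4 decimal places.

For each hypothesis, P(data | H) works out to: P(data | jar A) = (9/10) = 9/10; P(data | jar B) = (5/6) = 5/6.
The prior-weighted likelihoods are 1/3 · 9/10 = 3/10, 2/3 · 5/6 = 5/9; these sum to 77/90.
So P(jar B | data) = (5/9) / (77/90) = 50/77.

0.6494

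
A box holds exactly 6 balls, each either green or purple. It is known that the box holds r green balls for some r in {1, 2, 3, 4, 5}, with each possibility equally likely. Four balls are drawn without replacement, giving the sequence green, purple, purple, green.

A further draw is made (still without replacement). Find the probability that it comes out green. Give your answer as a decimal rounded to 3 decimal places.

0.500

The likelihood of the observed sequence under each hypothesis: P(data | r = 1) = (1/6)(5/5)(4/4)(0/3) = 0; P(data | r = 2) = (2/6)(4/5)(3/4)(1/3) = 1/15; P(data | r = 3) = (3/6)(3/5)(2/4)(2/3) = 1/10; P(data | r = 4) = (4/6)(2/5)(1/4)(3/3) = 1/15; P(data | r = 5) = (5/6)(1/5)(0/4) = 0.
Weighting by the prior gives 1/5 · 0 = 0, 1/5 · 1/15 = 1/75, 1/5 · 1/10 = 1/50, 1/5 · 1/15 = 1/75, 1/5 · 0 = 0; summing to 7/150.
The posterior is then P(r = 1 | data) = 0, P(r = 2 | data) = 2/7, P(r = 3 | data) = 3/7, P(r = 4 | data) = 2/7, P(r = 5 | data) = 0.
Averaging over the posterior, P(green next | data) = (0)(2/7) + (1/2)(3/7) + (1)(2/7) = 1/2.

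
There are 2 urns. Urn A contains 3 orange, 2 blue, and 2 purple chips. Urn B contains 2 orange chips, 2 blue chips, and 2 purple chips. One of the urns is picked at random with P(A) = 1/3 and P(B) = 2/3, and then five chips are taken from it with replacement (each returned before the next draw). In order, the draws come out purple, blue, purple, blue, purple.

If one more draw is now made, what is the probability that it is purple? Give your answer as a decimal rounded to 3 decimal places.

Compute the likelihood of the observed sequence for each case: P(data | urn A) = (2/7)(2/7)(2/7)(2/7)(2/7) = 0.001904; P(data | urn B) = (2/6)(2/6)(2/6)(2/6)(2/6) = 0.0041152.
The prior-weighted likelihoods are 1/3 · 0.001904 = 0.00063466, 2/3 · 0.0041152 = 0.0027435; summing to 0.0033781.
Normalising, the posterior is P(urn A | data) = 0.18787, P(urn B | data) = 0.81213.
The predictive probability is P(purple next | data) = (2/7)(0.18787) + (1/3)(0.81213) = 0.32439.

0.324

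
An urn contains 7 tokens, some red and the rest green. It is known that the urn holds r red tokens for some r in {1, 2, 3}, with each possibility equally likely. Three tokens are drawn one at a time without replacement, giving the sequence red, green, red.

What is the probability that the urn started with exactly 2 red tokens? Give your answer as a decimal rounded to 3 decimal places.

Compute the likelihood of the observed sequence for each case: P(data | r = 1) = (1/7)(6/6)(0/5) = 0; P(data | r = 2) = (2/7)(5/6)(1/5) = 1/21; P(data | r = 3) = (3/7)(4/6)(2/5) = 4/35.
The prior-weighted likelihoods are 1/3 · 0 = 0, 1/3 · 1/21 = 1/63, 1/3 · 4/35 = 4/105; with total 17/315.
So P(r = 2 | data) = (1/63) / (17/315) = 5/17.

0.294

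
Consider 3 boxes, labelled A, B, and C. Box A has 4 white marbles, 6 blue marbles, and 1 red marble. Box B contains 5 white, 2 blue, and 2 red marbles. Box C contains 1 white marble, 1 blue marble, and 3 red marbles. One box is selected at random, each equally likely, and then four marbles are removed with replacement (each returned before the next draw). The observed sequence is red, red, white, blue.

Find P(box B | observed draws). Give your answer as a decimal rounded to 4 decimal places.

Under each hypothesis, the probability of the observed sequence is: P(data | box A) = (1/11)(1/11)(4/11)(6/11) = 0.0016392; P(data | box B) = (2/9)(2/9)(5/9)(2/9) = 0.0060966; P(data | box C) = (3/5)(3/5)(1/5)(1/5) = 0.0144.
Weighting by the prior gives 1/3 · 0.0016392 = 0.00054641, 1/3 · 0.0060966 = 0.0020322, 1/3 · 0.0144 = 0.0048; with total 0.0073786.
Therefore the posterior P(box B | data) = (0.0020322) / (0.0073786) = 0.27542.

0.2754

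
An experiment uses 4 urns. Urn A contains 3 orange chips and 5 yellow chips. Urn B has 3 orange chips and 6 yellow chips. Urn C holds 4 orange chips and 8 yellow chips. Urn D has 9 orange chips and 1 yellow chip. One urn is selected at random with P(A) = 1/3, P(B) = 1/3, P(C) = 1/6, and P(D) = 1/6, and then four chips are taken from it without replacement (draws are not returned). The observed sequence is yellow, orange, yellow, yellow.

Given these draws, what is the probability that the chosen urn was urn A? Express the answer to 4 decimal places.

0.3789

Under each hypothesis, the probability of the observed sequence is: P(data | urn A) = (5/8)(3/7)(4/6)(3/5) = 0.10714; P(data | urn B) = (6/9)(3/8)(5/7)(4/6) = 0.11905; P(data | urn C) = (8/12)(4/11)(7/10)(6/9) = 0.11313; P(data | urn D) = (1/10)(9/9)(0/8) = 0.
The prior-weighted likelihoods are 1/3 · 0.10714 = 0.035714, 1/3 · 0.11905 = 0.039683, 1/6 · 0.11313 = 0.018855, 1/6 · 0 = 0; summing to 0.094252.
Therefore the posterior P(urn A | data) = (0.035714) / (0.094252) = 0.37892.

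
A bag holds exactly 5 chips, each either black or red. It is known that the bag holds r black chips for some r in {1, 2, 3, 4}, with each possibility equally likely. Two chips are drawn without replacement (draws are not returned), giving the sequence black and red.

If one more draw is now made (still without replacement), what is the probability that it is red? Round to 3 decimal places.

Compute the likelihood of the observed sequence for each case: P(data | r = 1) = (1/5)(4/4) = 1/5; P(data | r = 2) = (2/5)(3/4) = 3/10; P(data | r = 3) = (3/5)(2/4) = 3/10; P(data | r = 4) = (4/5)(1/4) = 1/5.
Weighting by the prior gives 1/4 · 1/5 = 1/20, 1/4 · 3/10 = 3/40, 1/4 · 3/10 = 3/40, 1/4 · 1/5 = 1/20; summing to 1/4.
Dividing through by the total gives posterior P(r = 1 | data) = 1/5, P(r = 2 | data) = 3/10, P(r = 3 | data) = 3/10, P(r = 4 | data) = 1/5.
So P(red next | data) = Σ P(red next | H) P(H | data) = (1)(1/5) + (2/3)(3/10) + (1/3)(3/10) + (0)(1/5) = 1/2.

0.500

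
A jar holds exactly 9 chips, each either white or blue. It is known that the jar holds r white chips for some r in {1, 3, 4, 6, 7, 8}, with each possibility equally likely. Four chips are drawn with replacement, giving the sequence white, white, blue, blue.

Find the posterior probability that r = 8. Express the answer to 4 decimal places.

The likelihood of the observed sequence under each hypothesis: P(data | r = 1) = (1/9)(1/9)(8/9)(8/9) = 0.0097546; P(data | r = 3) = (3/9)(3/9)(6/9)(6/9) = 0.049383; P(data | r = 4) = (4/9)(4/9)(5/9)(5/9) = 0.060966; P(data | r = 6) = (6/9)(6/9)(3/9)(3/9) = 0.049383; P(data | r = 7) = (7/9)(7/9)(2/9)(2/9) = 0.029873; P(data | r = 8) = (8/9)(8/9)(1/9)(1/9) = 0.0097546.
Weighting by the prior gives 1/6 · 0.0097546 = 0.0016258, 1/6 · 0.049383 = 0.0082305, 1/6 · 0.060966 = 0.010161, 1/6 · 0.049383 = 0.0082305, 1/6 · 0.029873 = 0.0049789, 1/6 · 0.0097546 = 0.0016258; these sum to 0.034852.
By Bayes' rule, P(r = 8 | data) = (0.0016258) / (0.034852) = 0.046647.

0.0466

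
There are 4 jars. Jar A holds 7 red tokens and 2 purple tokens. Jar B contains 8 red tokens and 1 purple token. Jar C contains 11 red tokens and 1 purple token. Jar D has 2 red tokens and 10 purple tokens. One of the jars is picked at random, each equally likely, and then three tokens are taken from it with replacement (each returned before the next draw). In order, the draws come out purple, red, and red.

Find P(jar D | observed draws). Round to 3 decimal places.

Under each hypothesis, the probability of the observed sequence is: P(data | jar A) = (2/9)(7/9)(7/9) = 0.13443; P(data | jar B) = (1/9)(8/9)(8/9) = 0.087791; P(data | jar C) = (1/12)(11/12)(11/12) = 0.070023; P(data | jar D) = (10/12)(2/12)(2/12) = 0.023148.
Multiplying each by its prior: 1/4 · 0.13443 = 0.033608, 1/4 · 0.087791 = 0.021948, 1/4 · 0.070023 = 0.017506, 1/4 · 0.023148 = 0.005787; with total 0.078848.
So P(jar D | data) = (0.005787) / (0.078848) = 0.073394.

0.073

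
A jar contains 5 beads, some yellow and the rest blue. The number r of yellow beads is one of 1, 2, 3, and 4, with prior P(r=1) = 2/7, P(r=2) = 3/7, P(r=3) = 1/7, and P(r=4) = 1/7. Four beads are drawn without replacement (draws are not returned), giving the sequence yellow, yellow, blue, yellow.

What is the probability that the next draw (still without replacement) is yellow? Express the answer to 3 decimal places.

0.667

Compute the likelihood of the observed sequence for each case: P(data | r = 1) = (1/5)(0/4) = 0; P(data | r = 2) = (2/5)(1/4)(3/3)(0/2) = 0; P(data | r = 3) = (3/5)(2/4)(2/3)(1/2) = 1/10; P(data | r = 4) = (4/5)(3/4)(1/3)(2/2) = 1/5.
Weighting by the prior gives 2/7 · 0 = 0, 3/7 · 0 = 0, 1/7 · 1/10 = 1/70, 1/7 · 1/5 = 1/35; summing to 3/70.
The posterior is then P(r = 1 | data) = 0, P(r = 2 | data) = 0, P(r = 3 | data) = 1/3, P(r = 4 | data) = 2/3.
So P(yellow next | data) = Σ P(yellow next | H) P(H | data) = (0)(1/3) + (1)(2/3) = 2/3.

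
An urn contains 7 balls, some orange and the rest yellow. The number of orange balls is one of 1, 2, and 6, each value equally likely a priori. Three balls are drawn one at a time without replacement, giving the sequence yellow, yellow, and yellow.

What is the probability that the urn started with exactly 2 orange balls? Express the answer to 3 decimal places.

0.333

For each hypothesis, P(data | H) works out to: P(data | r = 1) = (6/7)(5/6)(4/5) = 4/7; P(data | r = 2) = (5/7)(4/6)(3/5) = 2/7; P(data | r = 6) = (1/7)(0/6) = 0.
Multiplying each by its prior: 1/3 · 4/7 = 4/21, 1/3 · 2/7 = 2/21, 1/3 · 0 = 0; with total 2/7.
Hence P(r = 2 | data) = (2/21) / (2/7) = 1/3.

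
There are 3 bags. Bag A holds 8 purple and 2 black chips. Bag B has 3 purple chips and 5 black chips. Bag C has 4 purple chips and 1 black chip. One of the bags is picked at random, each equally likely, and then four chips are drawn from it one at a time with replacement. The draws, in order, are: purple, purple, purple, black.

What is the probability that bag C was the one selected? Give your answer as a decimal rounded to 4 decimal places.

Under each hypothesis, the probability of the observed sequence is: P(data | bag A) = (8/10)(8/10)(8/10)(2/10) = 0.1024; P(data | bag B) = (3/8)(3/8)(3/8)(5/8) = 0.032959; P(data | bag C) = (4/5)(4/5)(4/5)(1/5) = 0.1024.
The prior-weighted likelihoods are 1/3 · 0.1024 = 0.034133, 1/3 · 0.032959 = 0.010986, 1/3 · 0.1024 = 0.034133; these sum to 0.079253.
By Bayes' rule, P(bag C | data) = (0.034133) / (0.079253) = 0.43069.

0.4307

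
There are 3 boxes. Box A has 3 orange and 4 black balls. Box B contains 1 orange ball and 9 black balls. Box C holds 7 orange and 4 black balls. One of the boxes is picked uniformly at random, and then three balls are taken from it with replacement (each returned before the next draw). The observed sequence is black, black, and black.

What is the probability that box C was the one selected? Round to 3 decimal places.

The likelihood of the observed sequence under each hypothesis: P(data | box A) = (4/7)(4/7)(4/7) = 0.18659; P(data | box B) = (9/10)(9/10)(9/10) = 0.729; P(data | box C) = (4/11)(4/11)(4/11) = 0.048084.
Weighting by the prior gives 1/3 · 0.18659 = 0.062196, 1/3 · 0.729 = 0.243, 1/3 · 0.048084 = 0.016028; summing to 0.32122.
By Bayes' rule, P(box C | data) = (0.016028) / (0.32122) = 0.049897.

0.050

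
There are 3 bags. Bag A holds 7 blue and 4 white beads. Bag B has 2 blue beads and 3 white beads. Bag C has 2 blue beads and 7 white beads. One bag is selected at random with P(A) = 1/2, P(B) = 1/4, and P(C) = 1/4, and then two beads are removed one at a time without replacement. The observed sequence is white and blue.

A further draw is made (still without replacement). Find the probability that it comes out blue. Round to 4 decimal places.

0.4655

The likelihood of the observed sequence under each hypothesis: P(data | bag A) = (4/11)(7/10) = 0.25455; P(data | bag B) = (3/5)(2/4) = 0.3; P(data | bag C) = (7/9)(2/8) = 0.19444.
Weighting by the prior gives 1/2 · 0.25455 = 0.12727, 1/4 · 0.3 = 0.075, 1/4 · 0.19444 = 0.048611; these sum to 0.25088.
Dividing through by the total gives posterior P(bag A | data) = 0.5073, P(bag B | data) = 0.29894, P(bag C | data) = 0.19376.
So P(blue next | data) = Σ P(blue next | H) P(H | data) = (2/3)(0.5073) + (1/3)(0.29894) + (1/7)(0.19376) = 0.46553.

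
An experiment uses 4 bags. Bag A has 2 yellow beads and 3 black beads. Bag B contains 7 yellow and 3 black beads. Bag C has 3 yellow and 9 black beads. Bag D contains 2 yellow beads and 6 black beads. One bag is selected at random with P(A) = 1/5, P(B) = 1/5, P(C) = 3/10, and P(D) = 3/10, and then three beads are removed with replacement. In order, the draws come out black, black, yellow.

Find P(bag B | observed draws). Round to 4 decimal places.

0.1002

Under each hypothesis, the probability of the observed sequence is: P(data | bag A) = (3/5)(3/5)(2/5) = 0.144; P(data | bag B) = (3/10)(3/10)(7/10) = 0.063; P(data | bag C) = (9/12)(9/12)(3/12) = 0.14062; P(data | bag D) = (6/8)(6/8)(2/8) = 0.14062.
The prior-weighted likelihoods are 1/5 · 0.144 = 0.0288, 1/5 · 0.063 = 0.0126, 3/10 · 0.14062 = 0.042188, 3/10 · 0.14062 = 0.042188; summing to 0.12577.
Therefore the posterior P(bag B | data) = (0.0126) / (0.12577) = 0.10018.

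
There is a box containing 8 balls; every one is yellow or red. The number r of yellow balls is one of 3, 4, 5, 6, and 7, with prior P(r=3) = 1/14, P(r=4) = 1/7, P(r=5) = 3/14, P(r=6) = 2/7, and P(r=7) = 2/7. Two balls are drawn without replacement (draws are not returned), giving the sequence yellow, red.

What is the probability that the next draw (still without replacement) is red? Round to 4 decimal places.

For each hypothesis, P(data | H) works out to: P(data | r = 3) = (3/8)(5/7) = 15/56; P(data | r = 4) = (4/8)(4/7) = 2/7; P(data | r = 5) = (5/8)(3/7) = 15/56; P(data | r = 6) = (6/8)(2/7) = 3/14; P(data | r = 7) = (7/8)(1/7) = 1/8.
Weighting by the prior gives 1/14 · 15/56 = 15/784, 1/7 · 2/7 = 2/49, 3/14 · 15/56 = 45/784, 2/7 · 3/14 = 3/49, 2/7 · 1/8 = 1/28; with total 3/14.
Normalising, the posterior is P(r = 3 | data) = 5/56, P(r = 4 | data) = 4/21, P(r = 5 | data) = 15/56, P(r = 6 | data) = 2/7, P(r = 7 | data) = 1/6.
So P(red next | data) = Σ P(red next | H) P(H | data) = (2/3)(5/56) + (1/2)(4/21) + (1/3)(15/56) + (1/6)(2/7) + (0)(1/6) = 7/24.

0.2917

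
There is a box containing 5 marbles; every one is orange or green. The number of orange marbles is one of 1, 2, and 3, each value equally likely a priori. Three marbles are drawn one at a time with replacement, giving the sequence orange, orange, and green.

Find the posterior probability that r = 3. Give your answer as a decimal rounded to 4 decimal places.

0.5294

Compute the likelihood of the observed sequence for each case: P(data | r = 1) = (1/5)(1/5)(4/5) = 4/125; P(data | r = 2) = (2/5)(2/5)(3/5) = 12/125; P(data | r = 3) = (3/5)(3/5)(2/5) = 18/125.
Weighting by the prior gives 1/3 · 4/125 = 4/375, 1/3 · 12/125 = 4/125, 1/3 · 18/125 = 6/125; these sum to 34/375.
So P(r = 3 | data) = (6/125) / (34/375) = 9/17.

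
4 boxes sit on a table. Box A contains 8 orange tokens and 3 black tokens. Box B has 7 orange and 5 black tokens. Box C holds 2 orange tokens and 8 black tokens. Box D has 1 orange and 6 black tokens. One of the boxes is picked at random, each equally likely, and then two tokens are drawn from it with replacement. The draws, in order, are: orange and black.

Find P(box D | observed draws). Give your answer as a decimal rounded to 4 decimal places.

For each hypothesis, P(data | H) works out to: P(data | box A) = (8/11)(3/11) = 0.19835; P(data | box B) = (7/12)(5/12) = 0.24306; P(data | box C) = (2/10)(8/10) = 0.16; P(data | box D) = (1/7)(6/7) = 0.12245.
Multiplying each by its prior: 1/4 · 0.19835 = 0.049587, 1/4 · 0.24306 = 0.060764, 1/4 · 0.16 = 0.04, 1/4 · 0.12245 = 0.030612; these sum to 0.18096.
So P(box D | data) = (0.030612) / (0.18096) = 0.16916.

0.1692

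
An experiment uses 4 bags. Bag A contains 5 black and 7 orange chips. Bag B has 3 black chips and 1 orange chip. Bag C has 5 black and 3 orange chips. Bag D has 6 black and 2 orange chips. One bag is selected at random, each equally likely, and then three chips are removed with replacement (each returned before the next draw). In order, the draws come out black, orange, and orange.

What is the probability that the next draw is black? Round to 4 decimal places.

Compute the likelihood of the observed sequence for each case: P(data | bag A) = (5/12)(7/12)(7/12) = 0.14178; P(data | bag B) = (3/4)(1/4)(1/4) = 0.046875; P(data | bag C) = (5/8)(3/8)(3/8) = 0.087891; P(data | bag D) = (6/8)(2/8)(2/8) = 0.046875.
Weighting by the prior gives 1/4 · 0.14178 = 0.035446, 1/4 · 0.046875 = 0.011719, 1/4 · 0.087891 = 0.021973, 1/4 · 0.046875 = 0.011719; with total 0.080856.
The posterior is then P(bag A | data) = 0.43838, P(bag B | data) = 0.14493, P(bag C | data) = 0.27175, P(bag D | data) = 0.14493.
The predictive probability is P(black next | data) = (5/12)(0.43838) + (3/4)(0.14493) + (5/8)(0.27175) + (3/4)(0.14493) = 0.5699.

0.5699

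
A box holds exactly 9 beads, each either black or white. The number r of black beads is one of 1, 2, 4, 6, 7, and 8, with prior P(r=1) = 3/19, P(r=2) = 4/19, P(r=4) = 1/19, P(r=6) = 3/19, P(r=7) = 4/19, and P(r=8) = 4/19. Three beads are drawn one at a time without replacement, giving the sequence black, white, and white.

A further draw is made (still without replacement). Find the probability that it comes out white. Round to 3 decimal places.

Under each hypothesis, the probability of the observed sequence is: P(data | r = 1) = (1/9)(8/8)(7/7) = 0.11111; P(data | r = 2) = (2/9)(7/8)(6/7) = 0.16667; P(data | r = 4) = (4/9)(5/8)(4/7) = 0.15873; P(data | r = 6) = (6/9)(3/8)(2/7) = 0.071429; P(data | r = 7) = (7/9)(2/8)(1/7) = 0.027778; P(data | r = 8) = (8/9)(1/8)(0/7) = 0.
Multiplying each by its prior: 3/19 · 0.11111 = 0.017544, 4/19 · 0.16667 = 0.035088, 1/19 · 0.15873 = 0.0083542, 3/19 · 0.071429 = 0.011278, 4/19 · 0.027778 = 0.005848, 4/19 · 0 = 0; these sum to 0.078112.
Normalising, the posterior is P(r = 1 | data) = 0.2246, P(r = 2 | data) = 0.4492, P(r = 4 | data) = 0.10695, P(r = 6 | data) = 0.14439, P(r = 7 | data) = 0.074866, P(r = 8 | data) = 0.
So P(white next | data) = Σ P(white next | H) P(H | data) = (1)(0.2246) + (5/6)(0.4492) + (1/2)(0.10695) + (1/6)(0.14439) + (0)(0.074866) = 0.67647.

0.676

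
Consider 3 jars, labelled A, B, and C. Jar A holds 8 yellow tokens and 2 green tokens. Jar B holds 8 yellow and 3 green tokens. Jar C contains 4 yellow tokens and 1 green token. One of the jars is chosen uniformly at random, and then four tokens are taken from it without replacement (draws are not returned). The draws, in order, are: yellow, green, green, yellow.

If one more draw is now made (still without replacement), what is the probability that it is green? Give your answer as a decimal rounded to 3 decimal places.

Under each hypothesis, the probability of the observed sequence is: P(data | jar A) = (8/10)(2/9)(1/8)(7/7) = 0.022222; P(data | jar B) = (8/11)(3/10)(2/9)(7/8) = 0.042424; P(data | jar C) = (4/5)(1/4)(0/3) = 0.
Multiplying each by its prior: 1/3 · 0.022222 = 0.0074074, 1/3 · 0.042424 = 0.014141, 1/3 · 0 = 0; summing to 0.021549.
Normalising, the posterior is P(jar A | data) = 0.34375, P(jar B | data) = 0.65625, P(jar C | data) = 0.
Averaging over the posterior, P(green next | data) = (0)(0.34375) + (1/7)(0.65625) = 0.09375.

0.094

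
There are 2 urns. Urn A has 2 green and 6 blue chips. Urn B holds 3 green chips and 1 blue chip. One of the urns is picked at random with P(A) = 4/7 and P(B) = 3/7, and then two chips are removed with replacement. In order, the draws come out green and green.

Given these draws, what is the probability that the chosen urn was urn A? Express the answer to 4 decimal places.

For each hypothesis, P(data | H) works out to: P(data | urn A) = (2/8)(2/8) = 1/16; P(data | urn B) = (3/4)(3/4) = 9/16.
The prior-weighted likelihoods are 4/7 · 1/16 = 1/28, 3/7 · 9/16 = 27/112; with total 31/112.
By Bayes' rule, P(urn A | data) = (1/28) / (31/112) = 4/31.

0.1290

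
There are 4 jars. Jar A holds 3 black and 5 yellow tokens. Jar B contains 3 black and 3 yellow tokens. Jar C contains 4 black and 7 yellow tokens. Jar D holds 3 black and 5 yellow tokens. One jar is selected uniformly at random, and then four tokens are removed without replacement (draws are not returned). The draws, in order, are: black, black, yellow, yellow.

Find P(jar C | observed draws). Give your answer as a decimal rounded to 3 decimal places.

0.208

Compute the likelihood of the observed sequence for each case: P(data | jar A) = (3/8)(2/7)(5/6)(4/5) = 1/14; P(data | jar B) = (3/6)(2/5)(3/4)(2/3) = 1/10; P(data | jar C) = (4/11)(3/10)(7/9)(6/8) = 7/110; P(data | jar D) = (3/8)(2/7)(5/6)(4/5) = 1/14.
Multiplying each by its prior: 1/4 · 1/14 = 1/56, 1/4 · 1/10 = 1/40, 1/4 · 7/110 = 7/440, 1/4 · 1/14 = 1/56; these sum to 59/770.
Hence P(jar C | data) = (7/440) / (59/770) = 49/236.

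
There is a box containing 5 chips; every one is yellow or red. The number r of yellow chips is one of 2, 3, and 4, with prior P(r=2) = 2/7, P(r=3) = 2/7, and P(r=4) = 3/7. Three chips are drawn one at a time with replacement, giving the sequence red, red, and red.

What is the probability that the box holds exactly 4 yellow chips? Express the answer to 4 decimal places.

Compute the likelihood of the observed sequence for each case: P(data | r = 2) = (3/5)(3/5)(3/5) = 27/125; P(data | r = 3) = (2/5)(2/5)(2/5) = 8/125; P(data | r = 4) = (1/5)(1/5)(1/5) = 1/125.
The prior-weighted likelihoods are 2/7 · 27/125 = 54/875, 2/7 · 8/125 = 16/875, 3/7 · 1/125 = 3/875; summing to 73/875.
Therefore the posterior P(r = 4 | data) = (3/875) / (73/875) = 3/73.

0.0411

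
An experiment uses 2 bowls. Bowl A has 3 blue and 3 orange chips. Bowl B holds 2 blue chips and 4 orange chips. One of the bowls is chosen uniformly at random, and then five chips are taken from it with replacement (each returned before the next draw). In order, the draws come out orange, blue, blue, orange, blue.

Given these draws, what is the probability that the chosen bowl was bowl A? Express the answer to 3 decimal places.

0.655

For each hypothesis, P(data | H) works out to: P(data | bowl A) = (3/6)(3/6)(3/6)(3/6)(3/6) = 0.03125; P(data | bowl B) = (4/6)(2/6)(2/6)(4/6)(2/6) = 0.016461.
Weighting by the prior gives 1/2 · 0.03125 = 0.015625, 1/2 · 0.016461 = 0.0082305; summing to 0.023855.
Hence P(bowl A | data) = (0.015625) / (0.023855) = 0.65499.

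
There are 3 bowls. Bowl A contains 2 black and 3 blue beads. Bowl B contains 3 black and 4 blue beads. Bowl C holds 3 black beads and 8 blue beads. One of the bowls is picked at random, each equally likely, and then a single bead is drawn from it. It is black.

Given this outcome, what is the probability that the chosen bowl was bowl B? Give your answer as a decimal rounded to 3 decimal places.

0.389

Compute the likelihood of this draw for each case: P(data | bowl A) = (2/5) = 0.4; P(data | bowl B) = (3/7) = 0.42857; P(data | bowl C) = (3/11) = 0.27273.
The prior-weighted likelihoods are 1/3 · 0.4 = 0.13333, 1/3 · 0.42857 = 0.14286, 1/3 · 0.27273 = 0.090909; with total 0.3671.
So P(bowl B | data) = (0.14286) / (0.3671) = 0.38915.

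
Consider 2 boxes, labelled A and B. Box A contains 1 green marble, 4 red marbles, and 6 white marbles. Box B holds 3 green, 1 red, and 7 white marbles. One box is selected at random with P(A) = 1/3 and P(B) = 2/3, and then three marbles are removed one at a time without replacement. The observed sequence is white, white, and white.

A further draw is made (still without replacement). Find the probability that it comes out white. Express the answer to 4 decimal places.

Compute the likelihood of the observed sequence for each case: P(data | box A) = (6/11)(5/10)(4/9) = 4/33; P(data | box B) = (7/11)(6/10)(5/9) = 7/33.
The prior-weighted likelihoods are 1/3 · 4/33 = 4/99, 2/3 · 7/33 = 14/99; with total 2/11.
Dividing through by the total gives posterior P(box A | data) = 2/9, P(box B | data) = 7/9.
Averaging over the posterior, P(white next | data) = (3/8)(2/9) + (1/2)(7/9) = 17/36.

0.4722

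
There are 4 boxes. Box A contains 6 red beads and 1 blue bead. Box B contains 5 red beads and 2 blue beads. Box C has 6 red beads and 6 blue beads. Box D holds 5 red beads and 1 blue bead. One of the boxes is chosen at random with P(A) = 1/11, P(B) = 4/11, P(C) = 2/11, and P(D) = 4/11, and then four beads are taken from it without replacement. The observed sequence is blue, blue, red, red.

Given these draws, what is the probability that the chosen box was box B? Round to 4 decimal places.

Compute the likelihood of the observed sequence for each case: P(data | box A) = (1/7)(0/6) = 0; P(data | box B) = (2/7)(1/6)(5/5)(4/4) = 0.047619; P(data | box C) = (6/12)(5/11)(6/10)(5/9) = 0.075758; P(data | box D) = (1/6)(0/5) = 0.
Multiplying each by its prior: 1/11 · 0 = 0, 4/11 · 0.047619 = 0.017316, 2/11 · 0.075758 = 0.013774, 4/11 · 0 = 0; these sum to 0.03109.
So P(box B | data) = (0.017316) / (0.03109) = 0.55696.

0.5570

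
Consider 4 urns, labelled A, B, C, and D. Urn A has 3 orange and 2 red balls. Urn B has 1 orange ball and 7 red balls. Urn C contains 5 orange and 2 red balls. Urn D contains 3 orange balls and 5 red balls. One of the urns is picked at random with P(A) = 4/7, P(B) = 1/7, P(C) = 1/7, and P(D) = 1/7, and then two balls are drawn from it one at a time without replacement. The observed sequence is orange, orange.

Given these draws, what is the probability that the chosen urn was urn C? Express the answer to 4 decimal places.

0.2670

The likelihood of the observed sequence under each hypothesis: P(data | urn A) = (3/5)(2/4) = 3/10; P(data | urn B) = (1/8)(0/7) = 0; P(data | urn C) = (5/7)(4/6) = 10/21; P(data | urn D) = (3/8)(2/7) = 3/28.
Multiplying each by its prior: 4/7 · 3/10 = 6/35, 1/7 · 0 = 0, 1/7 · 10/21 = 10/147, 1/7 · 3/28 = 3/196; these sum to 107/420.
By Bayes' rule, P(urn C | data) = (10/147) / (107/420) = 200/749.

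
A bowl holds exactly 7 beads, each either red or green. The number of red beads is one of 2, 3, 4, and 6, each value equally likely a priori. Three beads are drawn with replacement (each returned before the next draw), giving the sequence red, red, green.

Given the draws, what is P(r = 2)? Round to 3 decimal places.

0.143

For each hypothesis, P(data | H) works out to: P(data | r = 2) = (2/7)(2/7)(5/7) = 20/343; P(data | r = 3) = (3/7)(3/7)(4/7) = 36/343; P(data | r = 4) = (4/7)(4/7)(3/7) = 48/343; P(data | r = 6) = (6/7)(6/7)(1/7) = 36/343.
The prior-weighted likelihoods are 1/4 · 20/343 = 5/343, 1/4 · 36/343 = 9/343, 1/4 · 48/343 = 12/343, 1/4 · 36/343 = 9/343; with total 5/49.
So P(r = 2 | data) = (5/343) / (5/49) = 1/7.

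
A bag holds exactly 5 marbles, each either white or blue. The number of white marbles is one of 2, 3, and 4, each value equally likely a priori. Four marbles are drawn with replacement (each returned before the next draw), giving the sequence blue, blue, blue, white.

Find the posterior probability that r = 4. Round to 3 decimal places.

For each hypothesis, P(data | H) works out to: P(data | r = 2) = (3/5)(3/5)(3/5)(2/5) = 0.0864; P(data | r = 3) = (2/5)(2/5)(2/5)(3/5) = 0.0384; P(data | r = 4) = (1/5)(1/5)(1/5)(4/5) = 0.0064.
The prior-weighted likelihoods are 1/3 · 0.0864 = 0.0288, 1/3 · 0.0384 = 0.0128, 1/3 · 0.0064 = 0.0021333; these sum to 0.043733.
Hence P(r = 4 | data) = (0.0021333) / (0.043733) = 0.04878.

0.049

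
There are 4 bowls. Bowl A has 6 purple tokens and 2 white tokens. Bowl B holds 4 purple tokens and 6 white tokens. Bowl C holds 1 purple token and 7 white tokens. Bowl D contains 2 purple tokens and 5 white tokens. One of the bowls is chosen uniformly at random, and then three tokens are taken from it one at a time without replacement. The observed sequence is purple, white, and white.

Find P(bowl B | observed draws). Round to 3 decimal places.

0.322

Under each hypothesis, the probability of the observed sequence is: P(data | bowl A) = (6/8)(2/7)(1/6) = 1/28; P(data | bowl B) = (4/10)(6/9)(5/8) = 1/6; P(data | bowl C) = (1/8)(7/7)(6/6) = 1/8; P(data | bowl D) = (2/7)(5/6)(4/5) = 4/21.
Weighting by the prior gives 1/4 · 1/28 = 1/112, 1/4 · 1/6 = 1/24, 1/4 · 1/8 = 1/32, 1/4 · 4/21 = 1/21; these sum to 29/224.
So P(bowl B | data) = (1/24) / (29/224) = 28/87.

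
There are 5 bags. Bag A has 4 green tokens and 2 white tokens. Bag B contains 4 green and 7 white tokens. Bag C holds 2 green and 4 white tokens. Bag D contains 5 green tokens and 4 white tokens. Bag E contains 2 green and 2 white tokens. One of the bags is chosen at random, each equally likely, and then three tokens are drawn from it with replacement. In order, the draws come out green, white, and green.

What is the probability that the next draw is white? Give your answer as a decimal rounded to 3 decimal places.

0.485

The likelihood of the observed sequence under each hypothesis: P(data | bag A) = (4/6)(2/6)(4/6) = 0.14815; P(data | bag B) = (4/11)(7/11)(4/11) = 0.084147; P(data | bag C) = (2/6)(4/6)(2/6) = 0.074074; P(data | bag D) = (5/9)(4/9)(5/9) = 0.13717; P(data | bag E) = (2/4)(2/4)(2/4) = 0.125.
The prior-weighted likelihoods are 1/5 · 0.14815 = 0.02963, 1/5 · 0.084147 = 0.016829, 1/5 · 0.074074 = 0.014815, 1/5 · 0.13717 = 0.027435, 1/5 · 0.125 = 0.025; summing to 0.11371.
The posterior is then P(bag A | data) = 0.26057, P(bag B | data) = 0.148, P(bag C | data) = 0.13029, P(bag D | data) = 0.24127, P(bag E | data) = 0.21986.
Averaging over the posterior, P(white next | data) = (1/3)(0.26057) + (7/11)(0.148) + (2/3)(0.13029) + (4/9)(0.24127) + (1/2)(0.21986) = 0.48506.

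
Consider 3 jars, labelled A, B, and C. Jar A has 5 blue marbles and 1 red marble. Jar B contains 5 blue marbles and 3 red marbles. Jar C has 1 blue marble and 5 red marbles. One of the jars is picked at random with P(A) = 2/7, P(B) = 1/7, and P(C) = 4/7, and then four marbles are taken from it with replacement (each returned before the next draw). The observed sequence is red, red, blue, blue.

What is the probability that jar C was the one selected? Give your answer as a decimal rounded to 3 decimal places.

The likelihood of the observed sequence under each hypothesis: P(data | jar A) = (1/6)(1/6)(5/6)(5/6) = 0.01929; P(data | jar B) = (3/8)(3/8)(5/8)(5/8) = 0.054932; P(data | jar C) = (5/6)(5/6)(1/6)(1/6) = 0.01929.
Multiplying each by its prior: 2/7 · 0.01929 = 0.0055115, 1/7 · 0.054932 = 0.0078474, 4/7 · 0.01929 = 0.011023; these sum to 0.024382.
So P(jar C | data) = (0.011023) / (0.024382) = 0.4521.

0.452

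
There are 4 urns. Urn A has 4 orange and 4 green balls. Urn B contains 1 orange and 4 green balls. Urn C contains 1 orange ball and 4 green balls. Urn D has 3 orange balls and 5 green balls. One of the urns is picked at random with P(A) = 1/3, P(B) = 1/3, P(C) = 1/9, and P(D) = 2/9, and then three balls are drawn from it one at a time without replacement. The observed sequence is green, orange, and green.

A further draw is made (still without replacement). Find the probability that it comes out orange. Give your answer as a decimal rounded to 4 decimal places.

Under each hypothesis, the probability of the observed sequence is: P(data | urn A) = (4/8)(4/7)(3/6) = 1/7; P(data | urn B) = (4/5)(1/4)(3/3) = 1/5; P(data | urn C) = (4/5)(1/4)(3/3) = 1/5; P(data | urn D) = (5/8)(3/7)(4/6) = 5/28.
Multiplying each by its prior: 1/3 · 1/7 = 1/21, 1/3 · 1/5 = 1/15, 1/9 · 1/5 = 1/45, 2/9 · 5/28 = 5/126; summing to 37/210.
Normalising, the posterior is P(urn A | data) = 10/37, P(urn B | data) = 14/37, P(urn C | data) = 14/111, P(urn D | data) = 25/111.
The predictive probability is P(orange next | data) = (3/5)(10/37) + (0)(14/37) + (0)(14/111) + (2/5)(25/111) = 28/111.

0.2523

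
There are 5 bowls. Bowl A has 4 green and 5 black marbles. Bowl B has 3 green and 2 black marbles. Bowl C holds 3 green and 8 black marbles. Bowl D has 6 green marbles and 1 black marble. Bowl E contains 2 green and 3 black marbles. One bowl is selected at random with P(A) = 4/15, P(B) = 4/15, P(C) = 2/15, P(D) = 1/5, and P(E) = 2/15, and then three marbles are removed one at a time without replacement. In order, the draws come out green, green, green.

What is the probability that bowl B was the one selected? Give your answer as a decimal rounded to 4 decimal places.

The likelihood of the observed sequence under each hypothesis: P(data | bowl A) = (4/9)(3/8)(2/7) = 0.047619; P(data | bowl B) = (3/5)(2/4)(1/3) = 0.1; P(data | bowl C) = (3/11)(2/10)(1/9) = 0.0060606; P(data | bowl D) = (6/7)(5/6)(4/5) = 0.57143; P(data | bowl E) = (2/5)(1/4)(0/3) = 0.
The prior-weighted likelihoods are 4/15 · 0.047619 = 0.012698, 4/15 · 0.1 = 0.026667, 2/15 · 0.0060606 = 0.00080808, 1/5 · 0.57143 = 0.11429, 2/15 · 0 = 0; with total 0.15446.
Hence P(bowl B | data) = (0.026667) / (0.15446) = 0.17265.

0.1726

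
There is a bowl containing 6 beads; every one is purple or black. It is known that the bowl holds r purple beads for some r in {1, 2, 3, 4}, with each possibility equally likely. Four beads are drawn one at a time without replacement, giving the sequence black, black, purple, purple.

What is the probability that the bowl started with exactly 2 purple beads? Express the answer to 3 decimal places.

0.286

Under each hypothesis, the probability of the observed sequence is: P(data | r = 1) = (5/6)(4/5)(1/4)(0/3) = 0; P(data | r = 2) = (4/6)(3/5)(2/4)(1/3) = 1/15; P(data | r = 3) = (3/6)(2/5)(3/4)(2/3) = 1/10; P(data | r = 4) = (2/6)(1/5)(4/4)(3/3) = 1/15.
Multiplying each by its prior: 1/4 · 0 = 0, 1/4 · 1/15 = 1/60, 1/4 · 1/10 = 1/40, 1/4 · 1/15 = 1/60; these sum to 7/120.
By Bayes' rule, P(r = 2 | data) = (1/60) / (7/120) = 2/7.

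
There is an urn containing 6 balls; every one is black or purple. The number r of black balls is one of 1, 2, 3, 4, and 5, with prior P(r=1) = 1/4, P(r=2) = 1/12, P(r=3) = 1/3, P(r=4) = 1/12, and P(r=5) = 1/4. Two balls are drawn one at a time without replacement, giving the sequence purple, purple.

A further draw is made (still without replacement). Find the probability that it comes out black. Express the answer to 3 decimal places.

0.418

For each hypothesis, P(data | H) works out to: P(data | r = 1) = (5/6)(4/5) = 2/3; P(data | r = 2) = (4/6)(3/5) = 2/5; P(data | r = 3) = (3/6)(2/5) = 1/5; P(data | r = 4) = (2/6)(1/5) = 1/15; P(data | r = 5) = (1/6)(0/5) = 0.
The prior-weighted likelihoods are 1/4 · 2/3 = 1/6, 1/12 · 2/5 = 1/30, 1/3 · 1/5 = 1/15, 1/12 · 1/15 = 1/180, 1/4 · 0 = 0; these sum to 49/180.
Dividing through by the total gives posterior P(r = 1 | data) = 30/49, P(r = 2 | data) = 6/49, P(r = 3 | data) = 12/49, P(r = 4 | data) = 1/49, P(r = 5 | data) = 0.
The predictive probability is P(black next | data) = (1/4)(30/49) + (1/2)(6/49) + (3/4)(12/49) + (1)(1/49) = 41/98.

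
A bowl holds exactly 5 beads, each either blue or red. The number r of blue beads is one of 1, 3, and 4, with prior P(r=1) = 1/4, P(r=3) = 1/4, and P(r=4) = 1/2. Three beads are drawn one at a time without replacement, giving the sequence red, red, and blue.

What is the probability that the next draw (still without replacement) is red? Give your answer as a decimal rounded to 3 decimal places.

0.667

The likelihood of the observed sequence under each hypothesis: P(data | r = 1) = (4/5)(3/4)(1/3) = 1/5; P(data | r = 3) = (2/5)(1/4)(3/3) = 1/10; P(data | r = 4) = (1/5)(0/4) = 0.
Weighting by the prior gives 1/4 · 1/5 = 1/20, 1/4 · 1/10 = 1/40, 1/2 · 0 = 0; these sum to 3/40.
Dividing through by the total gives posterior P(r = 1 | data) = 2/3, P(r = 3 | data) = 1/3, P(r = 4 | data) = 0.
Averaging over the posterior, P(red next | data) = (1)(2/3) + (0)(1/3) = 2/3.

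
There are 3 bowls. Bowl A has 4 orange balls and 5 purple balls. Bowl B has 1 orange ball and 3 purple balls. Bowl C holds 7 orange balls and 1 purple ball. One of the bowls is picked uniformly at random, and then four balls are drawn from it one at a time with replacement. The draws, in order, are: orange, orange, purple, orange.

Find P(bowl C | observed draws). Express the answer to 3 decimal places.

0.581

For each hypothesis, P(data | H) works out to: P(data | bowl A) = (4/9)(4/9)(5/9)(4/9) = 0.048773; P(data | bowl B) = (1/4)(1/4)(3/4)(1/4) = 0.011719; P(data | bowl C) = (7/8)(7/8)(1/8)(7/8) = 0.08374.
The prior-weighted likelihoods are 1/3 · 0.048773 = 0.016258, 1/3 · 0.011719 = 0.0039062, 1/3 · 0.08374 = 0.027913; with total 0.048077.
So P(bowl C | data) = (0.027913) / (0.048077) = 0.58059.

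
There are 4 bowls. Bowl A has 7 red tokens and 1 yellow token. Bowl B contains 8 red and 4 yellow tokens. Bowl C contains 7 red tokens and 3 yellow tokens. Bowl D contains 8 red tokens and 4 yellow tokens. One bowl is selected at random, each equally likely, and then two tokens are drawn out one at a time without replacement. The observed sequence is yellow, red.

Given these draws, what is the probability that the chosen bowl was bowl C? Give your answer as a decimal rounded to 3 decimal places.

0.277

Under each hypothesis, the probability of the observed sequence is: P(data | bowl A) = (1/8)(7/7) = 0.125; P(data | bowl B) = (4/12)(8/11) = 0.24242; P(data | bowl C) = (3/10)(7/9) = 0.23333; P(data | bowl D) = (4/12)(8/11) = 0.24242.
Multiplying each by its prior: 1/4 · 0.125 = 0.03125, 1/4 · 0.24242 = 0.060606, 1/4 · 0.23333 = 0.058333, 1/4 · 0.24242 = 0.060606; summing to 0.2108.
So P(bowl C | data) = (0.058333) / (0.2108) = 0.27673.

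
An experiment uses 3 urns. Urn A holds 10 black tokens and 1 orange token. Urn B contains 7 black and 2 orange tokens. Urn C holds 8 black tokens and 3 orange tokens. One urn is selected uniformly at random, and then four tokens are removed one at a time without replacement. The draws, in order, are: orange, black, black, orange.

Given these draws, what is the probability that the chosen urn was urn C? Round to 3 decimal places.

For each hypothesis, P(data | H) works out to: P(data | urn A) = (1/11)(10/10)(9/9)(0/8) = 0; P(data | urn B) = (2/9)(7/8)(6/7)(1/6) = 0.027778; P(data | urn C) = (3/11)(8/10)(7/9)(2/8) = 0.042424.
Multiplying each by its prior: 1/3 · 0 = 0, 1/3 · 0.027778 = 0.0092593, 1/3 · 0.042424 = 0.014141; with total 0.023401.
By Bayes' rule, P(urn C | data) = (0.014141) / (0.023401) = 0.60432.

0.604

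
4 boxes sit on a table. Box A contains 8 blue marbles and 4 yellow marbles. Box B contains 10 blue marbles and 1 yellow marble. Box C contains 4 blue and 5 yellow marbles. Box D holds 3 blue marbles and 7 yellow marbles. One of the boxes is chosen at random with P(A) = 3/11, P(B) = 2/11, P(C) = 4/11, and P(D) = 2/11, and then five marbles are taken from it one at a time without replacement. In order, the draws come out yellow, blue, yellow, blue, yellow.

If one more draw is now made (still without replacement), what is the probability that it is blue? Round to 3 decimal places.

For each hypothesis, P(data | H) works out to: P(data | box A) = (4/12)(8/11)(3/10)(7/9)(2/8) = 0.014141; P(data | box B) = (1/11)(10/10)(0/9) = 0; P(data | box C) = (5/9)(4/8)(4/7)(3/6)(3/5) = 0.047619; P(data | box D) = (7/10)(3/9)(6/8)(2/7)(5/6) = 0.041667.
Multiplying each by its prior: 3/11 · 0.014141 = 0.0038567, 2/11 · 0 = 0, 4/11 · 0.047619 = 0.017316, 2/11 · 0.041667 = 0.0075758; with total 0.028749.
The posterior is then P(box A | data) = 0.13415, P(box B | data) = 0, P(box C | data) = 0.60233, P(box D | data) = 0.26352.
Averaging over the posterior, P(blue next | data) = (6/7)(0.13415) + (1/2)(0.60233) + (1/5)(0.26352) = 0.46886.

0.469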